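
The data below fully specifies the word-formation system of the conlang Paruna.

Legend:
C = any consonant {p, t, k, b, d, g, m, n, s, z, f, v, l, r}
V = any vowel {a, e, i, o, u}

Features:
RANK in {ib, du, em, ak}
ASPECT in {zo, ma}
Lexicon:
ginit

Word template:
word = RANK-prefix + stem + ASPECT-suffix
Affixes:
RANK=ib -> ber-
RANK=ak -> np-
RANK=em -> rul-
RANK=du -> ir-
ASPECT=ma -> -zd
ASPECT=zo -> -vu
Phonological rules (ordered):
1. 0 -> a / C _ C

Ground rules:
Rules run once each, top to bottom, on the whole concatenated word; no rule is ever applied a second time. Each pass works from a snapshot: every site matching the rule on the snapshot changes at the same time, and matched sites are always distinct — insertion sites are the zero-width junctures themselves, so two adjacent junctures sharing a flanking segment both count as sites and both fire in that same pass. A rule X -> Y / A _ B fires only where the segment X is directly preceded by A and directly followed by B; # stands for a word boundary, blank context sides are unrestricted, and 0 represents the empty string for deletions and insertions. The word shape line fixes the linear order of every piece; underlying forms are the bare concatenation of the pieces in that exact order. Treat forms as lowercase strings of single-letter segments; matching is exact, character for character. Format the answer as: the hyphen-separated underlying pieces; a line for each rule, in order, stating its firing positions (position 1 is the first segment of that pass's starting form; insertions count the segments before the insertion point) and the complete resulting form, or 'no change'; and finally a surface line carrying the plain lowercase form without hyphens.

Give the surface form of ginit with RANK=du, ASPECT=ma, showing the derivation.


underlying: ir-ginit-zd
1. 0 -> a / C _ C: inserts after position(s) 2, 7, 8: iraginitazad
surface: iraginitazad


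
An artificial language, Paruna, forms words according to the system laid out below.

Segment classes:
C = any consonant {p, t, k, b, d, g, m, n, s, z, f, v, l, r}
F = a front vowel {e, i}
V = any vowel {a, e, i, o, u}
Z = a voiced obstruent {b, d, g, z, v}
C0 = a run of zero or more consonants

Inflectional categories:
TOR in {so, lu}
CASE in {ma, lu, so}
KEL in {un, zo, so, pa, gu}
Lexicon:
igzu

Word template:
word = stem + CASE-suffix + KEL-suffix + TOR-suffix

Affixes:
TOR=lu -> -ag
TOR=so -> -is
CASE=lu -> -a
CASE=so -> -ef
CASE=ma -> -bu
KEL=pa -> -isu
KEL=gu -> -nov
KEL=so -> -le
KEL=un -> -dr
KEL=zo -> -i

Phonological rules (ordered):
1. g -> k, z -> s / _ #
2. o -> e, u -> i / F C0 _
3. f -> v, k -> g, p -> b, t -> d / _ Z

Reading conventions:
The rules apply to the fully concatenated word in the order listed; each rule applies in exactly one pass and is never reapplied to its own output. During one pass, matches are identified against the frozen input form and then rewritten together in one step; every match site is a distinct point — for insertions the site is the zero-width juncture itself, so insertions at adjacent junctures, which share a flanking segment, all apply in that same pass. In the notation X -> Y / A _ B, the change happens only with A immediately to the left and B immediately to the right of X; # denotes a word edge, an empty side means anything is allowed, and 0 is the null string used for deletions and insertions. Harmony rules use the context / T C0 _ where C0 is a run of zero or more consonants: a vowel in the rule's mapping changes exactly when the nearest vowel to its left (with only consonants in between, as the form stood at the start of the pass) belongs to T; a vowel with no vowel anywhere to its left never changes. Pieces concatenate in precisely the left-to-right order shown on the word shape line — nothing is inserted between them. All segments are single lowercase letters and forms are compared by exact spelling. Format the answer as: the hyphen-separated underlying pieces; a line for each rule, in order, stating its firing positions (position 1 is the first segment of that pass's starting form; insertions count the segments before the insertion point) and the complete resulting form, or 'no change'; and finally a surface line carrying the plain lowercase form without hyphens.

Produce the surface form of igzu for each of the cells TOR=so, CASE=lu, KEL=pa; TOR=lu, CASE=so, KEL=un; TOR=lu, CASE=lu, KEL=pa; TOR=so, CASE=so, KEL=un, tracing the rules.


cell TOR=so, CASE=lu, KEL=pa:
underlying: igzu-a-isu-is
1. g -> k, z -> s / _ #: no change
2. o -> e, u -> i / F C0 _: fires at position(s) 4, 8: igziaisiis
3. f -> v, k -> g, p -> b, t -> d / _ Z: no change
surface: igziaisiis

cell TOR=lu, CASE=so, KEL=un:
underlying: igzu-ef-dr-ag
1. g -> k, z -> s / _ #: fires at position(s) 10: igzuefdrak
2. o -> e, u -> i / F C0 _: fires at position(s) 4: igziefdrak
3. f -> v, k -> g, p -> b, t -> d / _ Z: fires at position(s) 6: igzievdrak
surface: igzievdrak

cell TOR=lu, CASE=lu, KEL=pa:
underlying: igzu-a-isu-ag
1. g -> k, z -> s / _ #: fires at position(s) 10: igzuaisuak
2. o -> e, u -> i / F C0 _: fires at position(s) 4, 8: igziaisiak
3. f -> v, k -> g, p -> b, t -> d / _ Z: no change
surface: igziaisiak

cell TOR=so, CASE=so, KEL=un:
underlying: igzu-ef-dr-is
1. g -> k, z -> s / _ #: no change
2. o -> e, u -> i / F C0 _: fires at position(s) 4: igziefdris
3. f -> v, k -> g, p -> b, t -> d / _ Z: fires at position(s) 6: igzievdris
surface: igzievdris


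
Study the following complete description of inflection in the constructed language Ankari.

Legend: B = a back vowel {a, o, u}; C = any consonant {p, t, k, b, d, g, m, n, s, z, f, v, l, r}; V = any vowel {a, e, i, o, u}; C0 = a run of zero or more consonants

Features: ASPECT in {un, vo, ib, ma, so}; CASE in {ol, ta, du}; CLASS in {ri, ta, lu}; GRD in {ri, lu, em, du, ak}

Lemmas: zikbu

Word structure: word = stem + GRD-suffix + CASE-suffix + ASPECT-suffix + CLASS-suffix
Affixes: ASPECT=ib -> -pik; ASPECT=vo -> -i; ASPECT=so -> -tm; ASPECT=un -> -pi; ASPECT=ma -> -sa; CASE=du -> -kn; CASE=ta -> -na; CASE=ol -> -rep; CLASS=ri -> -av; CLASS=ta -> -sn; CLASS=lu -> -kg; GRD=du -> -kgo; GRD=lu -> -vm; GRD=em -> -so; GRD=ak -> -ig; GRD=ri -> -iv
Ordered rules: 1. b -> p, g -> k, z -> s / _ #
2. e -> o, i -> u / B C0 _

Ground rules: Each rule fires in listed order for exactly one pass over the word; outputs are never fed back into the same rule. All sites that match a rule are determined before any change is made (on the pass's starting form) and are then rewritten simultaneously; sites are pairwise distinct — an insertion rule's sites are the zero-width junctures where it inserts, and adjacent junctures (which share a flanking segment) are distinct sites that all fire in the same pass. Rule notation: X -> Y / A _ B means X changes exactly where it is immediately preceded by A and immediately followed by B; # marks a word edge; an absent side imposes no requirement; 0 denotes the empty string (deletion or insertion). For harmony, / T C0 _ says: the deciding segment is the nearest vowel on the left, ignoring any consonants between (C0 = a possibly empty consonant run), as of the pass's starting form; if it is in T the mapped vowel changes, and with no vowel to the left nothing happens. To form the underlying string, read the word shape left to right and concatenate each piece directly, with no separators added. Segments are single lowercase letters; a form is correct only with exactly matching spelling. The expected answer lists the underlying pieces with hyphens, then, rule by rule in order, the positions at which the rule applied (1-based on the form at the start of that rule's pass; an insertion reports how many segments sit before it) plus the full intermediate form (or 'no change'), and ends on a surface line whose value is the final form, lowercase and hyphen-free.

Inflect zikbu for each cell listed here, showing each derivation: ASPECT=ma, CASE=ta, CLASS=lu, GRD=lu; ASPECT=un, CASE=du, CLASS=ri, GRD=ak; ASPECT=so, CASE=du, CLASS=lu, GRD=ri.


cell ASPECT=ma, CASE=ta, CLASS=lu, GRD=lu:
underlying: zikbu-vm-na-sa-kg
1. b -> p, g -> k, z -> s / _ #: fires at position(s) 13: zikbuvmnasakk
2. e -> o, i -> u / B C0 _: no change
surface: zikbuvmnasakk

cell ASPECT=un, CASE=du, CLASS=ri, GRD=ak:
underlying: zikbu-ig-kn-pi-av
1. b -> p, g -> k, z -> s / _ #: no change
2. e -> o, i -> u / B C0 _: fires at position(s) 6: zikbuugknpiav
surface: zikbuugknpiav

cell ASPECT=so, CASE=du, CLASS=lu, GRD=ri:
underlying: zikbu-iv-kn-tm-kg
1. b -> p, g -> k, z -> s / _ #: fires at position(s) 13: zikbuivkntmkk
2. e -> o, i -> u / B C0 _: fires at position(s) 6: zikbuuvkntmkk
surface: zikbuuvkntmkk


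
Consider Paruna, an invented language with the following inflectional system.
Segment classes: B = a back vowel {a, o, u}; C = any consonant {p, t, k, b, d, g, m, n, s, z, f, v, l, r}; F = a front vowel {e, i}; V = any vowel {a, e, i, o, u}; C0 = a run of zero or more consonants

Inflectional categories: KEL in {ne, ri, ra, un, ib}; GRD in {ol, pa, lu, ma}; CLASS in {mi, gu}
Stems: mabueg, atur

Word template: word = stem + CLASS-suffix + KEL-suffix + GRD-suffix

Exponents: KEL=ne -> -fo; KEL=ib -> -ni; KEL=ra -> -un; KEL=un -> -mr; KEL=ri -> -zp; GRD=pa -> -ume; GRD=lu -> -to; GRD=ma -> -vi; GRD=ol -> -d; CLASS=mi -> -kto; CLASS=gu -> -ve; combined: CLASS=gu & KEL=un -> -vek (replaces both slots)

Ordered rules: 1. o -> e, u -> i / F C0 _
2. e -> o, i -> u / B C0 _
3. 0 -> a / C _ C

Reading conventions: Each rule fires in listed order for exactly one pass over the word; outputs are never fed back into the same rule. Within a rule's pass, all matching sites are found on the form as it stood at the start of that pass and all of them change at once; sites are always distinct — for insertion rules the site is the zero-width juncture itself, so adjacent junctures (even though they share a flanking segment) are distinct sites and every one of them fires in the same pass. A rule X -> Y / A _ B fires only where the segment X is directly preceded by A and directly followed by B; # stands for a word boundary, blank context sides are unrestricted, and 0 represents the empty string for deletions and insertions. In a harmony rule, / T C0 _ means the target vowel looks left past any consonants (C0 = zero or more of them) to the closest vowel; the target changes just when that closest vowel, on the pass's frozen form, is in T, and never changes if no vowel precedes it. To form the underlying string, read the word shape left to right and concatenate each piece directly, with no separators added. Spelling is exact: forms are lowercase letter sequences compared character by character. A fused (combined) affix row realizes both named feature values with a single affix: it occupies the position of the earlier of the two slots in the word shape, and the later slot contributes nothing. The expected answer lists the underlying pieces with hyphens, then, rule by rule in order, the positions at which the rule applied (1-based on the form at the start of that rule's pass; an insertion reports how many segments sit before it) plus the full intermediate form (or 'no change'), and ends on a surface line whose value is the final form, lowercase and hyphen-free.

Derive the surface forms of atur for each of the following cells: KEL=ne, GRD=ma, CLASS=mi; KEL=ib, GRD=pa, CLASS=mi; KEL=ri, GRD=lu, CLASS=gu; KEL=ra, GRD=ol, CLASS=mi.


cell KEL=ne, GRD=ma, CLASS=mi:
underlying: atur-kto-fo-vi
1. o -> e, u -> i / F C0 _: no change
2. e -> o, i -> u / B C0 _: fires at position(s) 11: aturktofovu
3. 0 -> a / C _ C: inserts after position(s) 4, 5: aturakatofovu
surface: aturakatofovu

cell KEL=ib, GRD=pa, CLASS=mi:
underlying: atur-kto-ni-ume
1. o -> e, u -> i / F C0 _: fires at position(s) 10: aturktoniime
2. e -> o, i -> u / B C0 _: fires at position(s) 9: aturktonuime
3. 0 -> a / C _ C: inserts after position(s) 4, 5: aturakatonuime
surface: aturakatonuime

cell KEL=ri, GRD=lu, CLASS=gu:
underlying: atur-ve-zp-to
1. o -> e, u -> i / F C0 _: fires at position(s) 10: aturvezpte
2. e -> o, i -> u / B C0 _: fires at position(s) 6: aturvozpte
3. 0 -> a / C _ C: inserts after position(s) 4, 7, 8: aturavozapate
surface: aturavozapate

cell KEL=ra, GRD=ol, CLASS=mi:
underlying: atur-kto-un-d
1. o -> e, u -> i / F C0 _: no change
2. e -> o, i -> u / B C0 _: no change
3. 0 -> a / C _ C: inserts after position(s) 4, 5, 9: aturakatounad
surface: aturakatounad


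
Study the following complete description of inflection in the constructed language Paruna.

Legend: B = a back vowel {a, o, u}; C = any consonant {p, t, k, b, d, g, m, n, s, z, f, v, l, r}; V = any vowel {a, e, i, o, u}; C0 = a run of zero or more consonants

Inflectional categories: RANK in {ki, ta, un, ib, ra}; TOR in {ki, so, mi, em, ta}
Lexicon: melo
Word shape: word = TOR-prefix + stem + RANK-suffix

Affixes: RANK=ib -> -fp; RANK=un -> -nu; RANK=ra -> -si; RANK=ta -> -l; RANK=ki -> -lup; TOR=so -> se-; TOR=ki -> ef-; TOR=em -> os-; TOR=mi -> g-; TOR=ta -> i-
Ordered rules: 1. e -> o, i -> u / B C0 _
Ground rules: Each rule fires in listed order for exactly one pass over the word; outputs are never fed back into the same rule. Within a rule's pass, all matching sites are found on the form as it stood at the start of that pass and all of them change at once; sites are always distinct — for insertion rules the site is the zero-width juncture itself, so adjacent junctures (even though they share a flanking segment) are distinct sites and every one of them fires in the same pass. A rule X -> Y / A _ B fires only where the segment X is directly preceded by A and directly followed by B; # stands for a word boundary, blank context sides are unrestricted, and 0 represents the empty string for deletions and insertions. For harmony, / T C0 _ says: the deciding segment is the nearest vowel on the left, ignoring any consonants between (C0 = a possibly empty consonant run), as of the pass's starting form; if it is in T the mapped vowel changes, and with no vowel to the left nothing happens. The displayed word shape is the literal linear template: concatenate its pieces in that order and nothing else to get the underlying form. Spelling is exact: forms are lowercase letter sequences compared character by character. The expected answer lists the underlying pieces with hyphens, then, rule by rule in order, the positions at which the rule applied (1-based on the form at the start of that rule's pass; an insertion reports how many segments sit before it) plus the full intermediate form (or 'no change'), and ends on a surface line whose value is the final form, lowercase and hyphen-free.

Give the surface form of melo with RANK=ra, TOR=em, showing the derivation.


underlying: os-melo-si
1. e -> o, i -> u / B C0 _: fires at position(s) 4, 8: osmolosu
surface: osmolosu


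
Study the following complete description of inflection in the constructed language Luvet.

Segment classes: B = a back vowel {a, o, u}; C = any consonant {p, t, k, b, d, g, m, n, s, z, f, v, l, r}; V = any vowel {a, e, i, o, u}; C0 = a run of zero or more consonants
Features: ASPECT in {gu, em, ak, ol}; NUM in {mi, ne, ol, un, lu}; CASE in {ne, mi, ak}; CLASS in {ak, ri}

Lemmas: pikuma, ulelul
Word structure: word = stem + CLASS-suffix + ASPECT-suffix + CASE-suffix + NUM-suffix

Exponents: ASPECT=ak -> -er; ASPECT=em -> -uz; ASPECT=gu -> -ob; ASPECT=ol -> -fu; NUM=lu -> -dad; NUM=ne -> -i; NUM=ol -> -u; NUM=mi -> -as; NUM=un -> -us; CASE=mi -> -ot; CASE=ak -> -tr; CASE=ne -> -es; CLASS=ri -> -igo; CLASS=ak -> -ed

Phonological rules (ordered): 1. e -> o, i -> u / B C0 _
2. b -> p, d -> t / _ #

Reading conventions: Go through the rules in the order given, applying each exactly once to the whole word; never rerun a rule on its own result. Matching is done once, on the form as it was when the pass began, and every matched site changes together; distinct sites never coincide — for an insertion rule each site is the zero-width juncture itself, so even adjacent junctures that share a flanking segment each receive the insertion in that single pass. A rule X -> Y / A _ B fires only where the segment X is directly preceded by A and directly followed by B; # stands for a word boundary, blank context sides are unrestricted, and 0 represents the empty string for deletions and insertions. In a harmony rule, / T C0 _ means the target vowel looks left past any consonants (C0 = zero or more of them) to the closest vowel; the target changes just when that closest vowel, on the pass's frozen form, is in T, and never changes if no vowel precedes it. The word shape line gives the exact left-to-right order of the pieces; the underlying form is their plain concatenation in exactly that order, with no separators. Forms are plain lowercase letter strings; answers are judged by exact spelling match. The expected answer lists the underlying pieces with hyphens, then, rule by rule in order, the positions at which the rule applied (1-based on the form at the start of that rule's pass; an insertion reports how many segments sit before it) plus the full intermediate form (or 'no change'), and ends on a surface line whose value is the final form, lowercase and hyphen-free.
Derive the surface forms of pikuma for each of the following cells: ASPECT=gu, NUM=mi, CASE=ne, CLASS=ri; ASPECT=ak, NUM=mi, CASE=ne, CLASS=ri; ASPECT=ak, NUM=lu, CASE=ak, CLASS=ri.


cell ASPECT=gu, NUM=mi, CASE=ne, CLASS=ri:
underlying: pikuma-igo-ob-es-as
1. e -> o, i -> u / B C0 _: fires at position(s) 7, 12: pikumaugoobosas
2. b -> p, d -> t / _ #: no change
surface: pikumaugoobosas

cell ASPECT=ak, NUM=mi, CASE=ne, CLASS=ri:
underlying: pikuma-igo-er-es-as
1. e -> o, i -> u / B C0 _: fires at position(s) 7, 10: pikumaugooresas
2. b -> p, d -> t / _ #: no change
surface: pikumaugooresas

cell ASPECT=ak, NUM=lu, CASE=ak, CLASS=ri:
underlying: pikuma-igo-er-tr-dad
1. e -> o, i -> u / B C0 _: fires at position(s) 7, 10: pikumaugoortrdad
2. b -> p, d -> t / _ #: fires at position(s) 16: pikumaugoortrdat
surface: pikumaugoortrdat


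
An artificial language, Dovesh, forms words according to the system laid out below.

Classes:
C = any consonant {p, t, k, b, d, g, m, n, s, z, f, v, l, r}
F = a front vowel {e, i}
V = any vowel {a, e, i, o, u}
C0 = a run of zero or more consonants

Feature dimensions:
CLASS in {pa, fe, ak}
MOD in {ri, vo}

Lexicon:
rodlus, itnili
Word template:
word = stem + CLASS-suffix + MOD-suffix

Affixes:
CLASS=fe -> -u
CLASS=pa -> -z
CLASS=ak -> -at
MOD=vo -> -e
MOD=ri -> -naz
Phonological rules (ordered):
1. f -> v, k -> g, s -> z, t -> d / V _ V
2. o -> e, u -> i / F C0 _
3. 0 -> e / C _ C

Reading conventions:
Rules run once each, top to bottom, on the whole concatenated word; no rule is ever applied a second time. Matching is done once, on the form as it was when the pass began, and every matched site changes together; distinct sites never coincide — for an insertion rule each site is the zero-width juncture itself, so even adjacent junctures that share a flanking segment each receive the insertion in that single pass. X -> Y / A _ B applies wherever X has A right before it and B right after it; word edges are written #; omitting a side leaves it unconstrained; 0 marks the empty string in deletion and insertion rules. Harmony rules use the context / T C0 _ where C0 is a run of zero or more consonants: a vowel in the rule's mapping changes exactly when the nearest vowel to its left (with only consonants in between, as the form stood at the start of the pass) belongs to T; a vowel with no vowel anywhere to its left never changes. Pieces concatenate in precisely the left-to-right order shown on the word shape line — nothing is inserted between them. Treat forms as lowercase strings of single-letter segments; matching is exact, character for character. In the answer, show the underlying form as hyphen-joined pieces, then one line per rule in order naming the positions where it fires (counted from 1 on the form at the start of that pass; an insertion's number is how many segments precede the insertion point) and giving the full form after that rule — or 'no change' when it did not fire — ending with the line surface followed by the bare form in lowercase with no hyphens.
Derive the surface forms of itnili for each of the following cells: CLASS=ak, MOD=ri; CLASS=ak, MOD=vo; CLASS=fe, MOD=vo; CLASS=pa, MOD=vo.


cell CLASS=ak, MOD=ri:
underlying: itnili-at-naz
1. f -> v, k -> g, s -> z, t -> d / V _ V: no change
2. o -> e, u -> i / F C0 _: no change
3. 0 -> e / C _ C: inserts after position(s) 2, 8: iteniliatenaz
surface: iteniliatenaz

cell CLASS=ak, MOD=vo:
underlying: itnili-at-e
1. f -> v, k -> g, s -> z, t -> d / V _ V: fires at position(s) 8: itniliade
2. o -> e, u -> i / F C0 _: no change
3. 0 -> e / C _ C: inserts after position(s) 2: iteniliade
surface: iteniliade

cell CLASS=fe, MOD=vo:
underlying: itnili-u-e
1. f -> v, k -> g, s -> z, t -> d / V _ V: no change
2. o -> e, u -> i / F C0 _: fires at position(s) 7: itniliie
3. 0 -> e / C _ C: inserts after position(s) 2: iteniliie
surface: iteniliie

cell CLASS=pa, MOD=vo:
underlying: itnili-z-e
1. f -> v, k -> g, s -> z, t -> d / V _ V: no change
2. o -> e, u -> i / F C0 _: no change
3. 0 -> e / C _ C: inserts after position(s) 2: itenilize
surface: itenilize


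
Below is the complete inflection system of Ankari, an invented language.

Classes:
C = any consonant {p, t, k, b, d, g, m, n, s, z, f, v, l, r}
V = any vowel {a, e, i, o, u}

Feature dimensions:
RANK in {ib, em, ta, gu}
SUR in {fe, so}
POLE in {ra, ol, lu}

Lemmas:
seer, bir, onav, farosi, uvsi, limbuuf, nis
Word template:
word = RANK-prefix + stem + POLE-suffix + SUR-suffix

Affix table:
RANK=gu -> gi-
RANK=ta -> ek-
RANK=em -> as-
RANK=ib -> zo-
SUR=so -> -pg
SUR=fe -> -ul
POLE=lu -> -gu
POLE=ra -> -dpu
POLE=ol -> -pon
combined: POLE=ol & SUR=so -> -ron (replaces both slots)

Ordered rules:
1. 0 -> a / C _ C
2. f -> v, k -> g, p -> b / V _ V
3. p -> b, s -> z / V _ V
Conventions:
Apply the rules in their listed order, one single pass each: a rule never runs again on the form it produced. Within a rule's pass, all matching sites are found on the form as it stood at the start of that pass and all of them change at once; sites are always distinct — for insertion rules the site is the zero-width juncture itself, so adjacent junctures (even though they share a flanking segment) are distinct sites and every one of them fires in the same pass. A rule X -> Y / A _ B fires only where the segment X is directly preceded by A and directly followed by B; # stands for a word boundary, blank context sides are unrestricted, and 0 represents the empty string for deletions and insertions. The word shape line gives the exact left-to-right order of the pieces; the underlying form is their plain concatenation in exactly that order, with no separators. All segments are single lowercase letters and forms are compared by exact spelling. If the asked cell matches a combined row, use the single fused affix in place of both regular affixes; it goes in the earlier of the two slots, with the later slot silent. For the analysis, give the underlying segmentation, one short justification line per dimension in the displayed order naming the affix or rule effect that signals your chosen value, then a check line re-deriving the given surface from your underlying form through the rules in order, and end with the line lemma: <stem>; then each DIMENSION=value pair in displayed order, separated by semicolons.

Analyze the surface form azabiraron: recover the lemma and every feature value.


underlying: as-bir-ron
RANK=em - signalled by the affix as-
SUR=so - signalled by the combined affix row
POLE=ol - signalled by the combined affix row
check: asbirron -> asabiraron -> asabiraron -> azabiraron
lemma: bir; RANK=em; SUR=so; POLE=ol


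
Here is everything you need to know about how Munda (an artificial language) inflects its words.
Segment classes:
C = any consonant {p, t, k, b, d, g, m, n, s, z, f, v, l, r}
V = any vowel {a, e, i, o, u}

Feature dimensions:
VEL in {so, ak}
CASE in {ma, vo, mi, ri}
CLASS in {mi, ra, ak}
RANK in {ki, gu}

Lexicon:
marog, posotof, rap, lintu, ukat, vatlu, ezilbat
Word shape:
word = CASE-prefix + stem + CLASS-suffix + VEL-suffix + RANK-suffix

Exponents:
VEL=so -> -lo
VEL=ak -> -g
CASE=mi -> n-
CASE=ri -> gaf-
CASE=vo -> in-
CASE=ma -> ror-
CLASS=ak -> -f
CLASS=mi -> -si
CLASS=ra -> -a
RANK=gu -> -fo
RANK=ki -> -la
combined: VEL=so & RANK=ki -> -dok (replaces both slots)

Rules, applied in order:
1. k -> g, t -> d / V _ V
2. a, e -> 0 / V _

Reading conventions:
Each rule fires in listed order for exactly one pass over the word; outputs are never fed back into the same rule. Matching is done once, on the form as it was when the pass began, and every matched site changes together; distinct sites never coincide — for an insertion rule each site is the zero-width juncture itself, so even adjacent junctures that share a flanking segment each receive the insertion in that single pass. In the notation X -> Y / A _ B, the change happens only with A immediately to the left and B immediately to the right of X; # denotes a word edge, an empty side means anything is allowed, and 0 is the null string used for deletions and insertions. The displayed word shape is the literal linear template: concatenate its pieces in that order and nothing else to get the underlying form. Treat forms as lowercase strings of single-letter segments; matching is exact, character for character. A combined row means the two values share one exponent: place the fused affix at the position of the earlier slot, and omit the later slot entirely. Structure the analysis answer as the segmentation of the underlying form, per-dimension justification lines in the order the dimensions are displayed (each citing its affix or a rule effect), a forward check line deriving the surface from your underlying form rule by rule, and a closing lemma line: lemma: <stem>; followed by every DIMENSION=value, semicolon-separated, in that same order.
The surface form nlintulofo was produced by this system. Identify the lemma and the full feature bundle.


underlying: n-lintu-a-lo-fo
VEL=so - signalled by the affix -lo
CASE=mi - signalled by the affix n-
CLASS=ra - signalled by the affix -a
RANK=gu - signalled by the affix -fo
check: nlintualofo -> nlintualofo -> nlintulofo
lemma: lintu; VEL=so; CASE=mi; CLASS=ra; RANK=gu


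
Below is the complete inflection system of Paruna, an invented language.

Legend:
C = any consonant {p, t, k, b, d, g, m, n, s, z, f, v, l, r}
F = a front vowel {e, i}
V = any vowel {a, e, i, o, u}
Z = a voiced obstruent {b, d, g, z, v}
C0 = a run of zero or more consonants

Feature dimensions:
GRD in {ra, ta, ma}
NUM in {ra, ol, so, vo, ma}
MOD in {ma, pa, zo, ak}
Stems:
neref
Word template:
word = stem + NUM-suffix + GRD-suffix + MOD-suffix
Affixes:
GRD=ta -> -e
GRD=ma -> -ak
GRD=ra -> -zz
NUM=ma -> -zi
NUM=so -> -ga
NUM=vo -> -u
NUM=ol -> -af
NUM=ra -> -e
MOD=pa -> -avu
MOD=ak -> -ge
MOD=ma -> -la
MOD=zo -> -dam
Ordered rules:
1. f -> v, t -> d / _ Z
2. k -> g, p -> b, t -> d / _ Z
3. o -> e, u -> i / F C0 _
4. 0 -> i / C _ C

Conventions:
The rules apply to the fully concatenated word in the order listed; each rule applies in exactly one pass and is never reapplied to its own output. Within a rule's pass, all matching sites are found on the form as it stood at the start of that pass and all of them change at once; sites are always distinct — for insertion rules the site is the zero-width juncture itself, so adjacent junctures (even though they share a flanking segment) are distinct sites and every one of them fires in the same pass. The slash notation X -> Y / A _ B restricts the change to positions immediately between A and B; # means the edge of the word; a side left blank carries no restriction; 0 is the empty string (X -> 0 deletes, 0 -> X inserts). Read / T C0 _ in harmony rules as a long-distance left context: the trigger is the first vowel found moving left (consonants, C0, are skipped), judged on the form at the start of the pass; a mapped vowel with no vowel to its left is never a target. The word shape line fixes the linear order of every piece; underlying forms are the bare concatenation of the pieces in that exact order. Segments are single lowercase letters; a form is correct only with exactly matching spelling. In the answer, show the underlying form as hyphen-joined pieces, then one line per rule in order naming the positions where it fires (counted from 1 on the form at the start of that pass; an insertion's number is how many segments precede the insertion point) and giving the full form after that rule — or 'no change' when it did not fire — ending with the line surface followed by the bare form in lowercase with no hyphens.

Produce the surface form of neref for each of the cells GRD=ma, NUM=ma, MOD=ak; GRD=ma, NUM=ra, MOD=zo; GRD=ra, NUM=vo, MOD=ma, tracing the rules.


cell GRD=ma, NUM=ma, MOD=ak:
underlying: neref-zi-ak-ge
1. f -> v, t -> d / _ Z: fires at position(s) 5: nerevziakge
2. k -> g, p -> b, t -> d / _ Z: fires at position(s) 9: nerevziagge
3. o -> e, u -> i / F C0 _: no change
4. 0 -> i / C _ C: inserts after position(s) 5, 9: nereviziagige
surface: nereviziagige

cell GRD=ma, NUM=ra, MOD=zo:
underlying: neref-e-ak-dam
1. f -> v, t -> d / _ Z: no change
2. k -> g, p -> b, t -> d / _ Z: fires at position(s) 8: nerefeagdam
3. o -> e, u -> i / F C0 _: no change
4. 0 -> i / C _ C: inserts after position(s) 8: nerefeagidam
surface: nerefeagidam

cell GRD=ra, NUM=vo, MOD=ma:
underlying: neref-u-zz-la
1. f -> v, t -> d / _ Z: no change
2. k -> g, p -> b, t -> d / _ Z: no change
3. o -> e, u -> i / F C0 _: fires at position(s) 6: nerefizzla
4. 0 -> i / C _ C: inserts after position(s) 7, 8: nerefizizila
surface: nerefizizila


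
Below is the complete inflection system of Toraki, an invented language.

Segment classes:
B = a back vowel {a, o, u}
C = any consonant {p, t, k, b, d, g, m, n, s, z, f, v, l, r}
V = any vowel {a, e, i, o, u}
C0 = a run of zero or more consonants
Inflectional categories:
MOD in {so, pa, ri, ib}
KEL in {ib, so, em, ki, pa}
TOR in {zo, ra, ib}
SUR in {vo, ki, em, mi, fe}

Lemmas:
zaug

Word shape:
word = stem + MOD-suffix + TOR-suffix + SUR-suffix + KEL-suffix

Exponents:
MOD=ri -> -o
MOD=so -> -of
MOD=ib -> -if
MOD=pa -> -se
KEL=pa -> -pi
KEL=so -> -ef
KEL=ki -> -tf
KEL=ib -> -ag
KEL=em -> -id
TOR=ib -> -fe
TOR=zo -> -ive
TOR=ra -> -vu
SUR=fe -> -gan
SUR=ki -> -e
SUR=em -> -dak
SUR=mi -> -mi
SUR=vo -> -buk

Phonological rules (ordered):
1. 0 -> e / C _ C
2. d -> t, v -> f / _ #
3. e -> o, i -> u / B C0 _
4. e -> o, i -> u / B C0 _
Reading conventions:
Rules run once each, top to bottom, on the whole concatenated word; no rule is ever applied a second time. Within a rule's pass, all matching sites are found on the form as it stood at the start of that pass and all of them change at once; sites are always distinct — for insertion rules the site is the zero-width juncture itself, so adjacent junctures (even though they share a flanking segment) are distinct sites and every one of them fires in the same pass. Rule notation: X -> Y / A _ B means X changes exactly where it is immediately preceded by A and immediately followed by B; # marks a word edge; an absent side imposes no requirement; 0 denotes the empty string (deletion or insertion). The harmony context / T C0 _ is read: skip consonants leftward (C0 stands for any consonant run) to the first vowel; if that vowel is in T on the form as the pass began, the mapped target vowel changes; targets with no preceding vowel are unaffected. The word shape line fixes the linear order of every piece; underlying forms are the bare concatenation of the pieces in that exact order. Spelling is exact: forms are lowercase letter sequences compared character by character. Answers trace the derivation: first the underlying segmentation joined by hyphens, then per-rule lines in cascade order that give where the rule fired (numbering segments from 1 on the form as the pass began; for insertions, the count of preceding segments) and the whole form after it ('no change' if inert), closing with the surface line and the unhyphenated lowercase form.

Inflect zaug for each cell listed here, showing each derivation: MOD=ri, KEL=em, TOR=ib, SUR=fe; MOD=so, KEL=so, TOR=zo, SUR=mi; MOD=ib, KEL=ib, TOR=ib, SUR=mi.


cell MOD=ri, KEL=em, TOR=ib, SUR=fe:
underlying: zaug-o-fe-gan-id
1. 0 -> e / C _ C: no change
2. d -> t, v -> f / _ #: fires at position(s) 12: zaugofeganit
3. e -> o, i -> u / B C0 _: fires at position(s) 7, 11: zaugofoganut
4. e -> o, i -> u / B C0 _: no change
surface: zaugofoganut

cell MOD=so, KEL=so, TOR=zo, SUR=mi:
underlying: zaug-of-ive-mi-ef
1. 0 -> e / C _ C: no change
2. d -> t, v -> f / _ #: no change
3. e -> o, i -> u / B C0 _: fires at position(s) 7: zaugofuvemief
4. e -> o, i -> u / B C0 _: fires at position(s) 9: zaugofuvomief
surface: zaugofuvomief

cell MOD=ib, KEL=ib, TOR=ib, SUR=mi:
underlying: zaug-if-fe-mi-ag
1. 0 -> e / C _ C: inserts after position(s) 6: zaugifefemiag
2. d -> t, v -> f / _ #: no change
3. e -> o, i -> u / B C0 _: fires at position(s) 5: zaugufefemiag
4. e -> o, i -> u / B C0 _: fires at position(s) 7: zaugufofemiag
surface: zaugufofemiag


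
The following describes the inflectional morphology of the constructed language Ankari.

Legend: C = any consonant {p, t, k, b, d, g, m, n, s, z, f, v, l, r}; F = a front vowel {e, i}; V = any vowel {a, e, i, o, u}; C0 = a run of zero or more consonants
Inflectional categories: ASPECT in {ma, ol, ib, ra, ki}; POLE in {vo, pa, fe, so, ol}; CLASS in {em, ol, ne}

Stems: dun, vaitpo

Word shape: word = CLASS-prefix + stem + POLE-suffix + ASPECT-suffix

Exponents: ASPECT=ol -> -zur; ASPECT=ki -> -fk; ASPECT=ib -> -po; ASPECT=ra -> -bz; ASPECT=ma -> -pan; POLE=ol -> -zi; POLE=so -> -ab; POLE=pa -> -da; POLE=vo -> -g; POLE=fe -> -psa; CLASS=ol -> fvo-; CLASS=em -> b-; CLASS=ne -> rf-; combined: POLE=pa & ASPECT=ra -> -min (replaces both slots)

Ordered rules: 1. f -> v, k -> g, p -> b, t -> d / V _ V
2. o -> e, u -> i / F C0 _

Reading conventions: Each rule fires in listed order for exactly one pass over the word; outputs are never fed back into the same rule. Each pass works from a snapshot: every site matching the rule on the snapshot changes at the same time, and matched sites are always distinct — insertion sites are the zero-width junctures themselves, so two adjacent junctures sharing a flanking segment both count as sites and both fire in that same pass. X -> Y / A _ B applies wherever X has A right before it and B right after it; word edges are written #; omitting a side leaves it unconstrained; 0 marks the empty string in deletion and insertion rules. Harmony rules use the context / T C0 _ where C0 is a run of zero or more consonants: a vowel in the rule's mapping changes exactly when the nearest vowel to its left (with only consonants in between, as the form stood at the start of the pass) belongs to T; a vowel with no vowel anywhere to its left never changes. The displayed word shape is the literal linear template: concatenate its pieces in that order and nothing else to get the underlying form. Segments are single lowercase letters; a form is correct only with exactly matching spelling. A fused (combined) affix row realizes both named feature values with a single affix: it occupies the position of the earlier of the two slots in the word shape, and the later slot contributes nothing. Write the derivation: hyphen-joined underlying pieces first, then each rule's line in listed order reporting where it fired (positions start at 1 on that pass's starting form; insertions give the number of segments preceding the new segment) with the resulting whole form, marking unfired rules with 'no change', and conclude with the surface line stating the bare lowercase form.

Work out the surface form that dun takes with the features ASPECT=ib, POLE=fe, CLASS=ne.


underlying: rf-dun-psa-po
1. f -> v, k -> g, p -> b, t -> d / V _ V: fires at position(s) 9: rfdunpsabo
2. o -> e, u -> i / F C0 _: no change
surface: rfdunpsabo


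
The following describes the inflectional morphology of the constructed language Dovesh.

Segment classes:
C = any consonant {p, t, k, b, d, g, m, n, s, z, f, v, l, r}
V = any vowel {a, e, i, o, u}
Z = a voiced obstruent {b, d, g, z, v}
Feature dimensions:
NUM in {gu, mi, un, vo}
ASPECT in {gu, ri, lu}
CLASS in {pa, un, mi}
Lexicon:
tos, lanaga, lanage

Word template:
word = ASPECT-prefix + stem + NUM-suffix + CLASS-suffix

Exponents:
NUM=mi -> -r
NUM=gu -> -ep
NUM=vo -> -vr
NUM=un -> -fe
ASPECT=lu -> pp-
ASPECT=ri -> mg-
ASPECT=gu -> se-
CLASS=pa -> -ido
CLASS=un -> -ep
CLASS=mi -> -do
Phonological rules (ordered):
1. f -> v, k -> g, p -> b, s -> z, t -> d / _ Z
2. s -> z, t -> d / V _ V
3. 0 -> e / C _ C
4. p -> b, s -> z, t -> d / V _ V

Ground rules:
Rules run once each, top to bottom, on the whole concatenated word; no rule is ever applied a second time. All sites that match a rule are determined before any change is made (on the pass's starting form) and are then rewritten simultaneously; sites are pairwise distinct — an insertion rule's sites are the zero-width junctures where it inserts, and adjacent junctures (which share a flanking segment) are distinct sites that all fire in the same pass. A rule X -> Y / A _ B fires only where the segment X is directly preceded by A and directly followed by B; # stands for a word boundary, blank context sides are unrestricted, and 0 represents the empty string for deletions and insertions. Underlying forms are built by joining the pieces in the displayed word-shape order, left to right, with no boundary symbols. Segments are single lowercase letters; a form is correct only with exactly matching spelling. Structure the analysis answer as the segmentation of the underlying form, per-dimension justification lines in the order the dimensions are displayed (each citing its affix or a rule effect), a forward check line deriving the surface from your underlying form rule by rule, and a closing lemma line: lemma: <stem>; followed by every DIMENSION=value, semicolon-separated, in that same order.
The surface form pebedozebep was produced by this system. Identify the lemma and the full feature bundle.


underlying: pp-tos-ep-ep
NUM=gu - signalled by the affix -ep
ASPECT=lu - signalled by the affix pp-
CLASS=un - signalled by the affix -ep
check: pptosepep -> pptosepep -> pptozepep -> pepetozepep -> pebedozebep
lemma: tos; NUM=gu; ASPECT=lu; CLASS=un


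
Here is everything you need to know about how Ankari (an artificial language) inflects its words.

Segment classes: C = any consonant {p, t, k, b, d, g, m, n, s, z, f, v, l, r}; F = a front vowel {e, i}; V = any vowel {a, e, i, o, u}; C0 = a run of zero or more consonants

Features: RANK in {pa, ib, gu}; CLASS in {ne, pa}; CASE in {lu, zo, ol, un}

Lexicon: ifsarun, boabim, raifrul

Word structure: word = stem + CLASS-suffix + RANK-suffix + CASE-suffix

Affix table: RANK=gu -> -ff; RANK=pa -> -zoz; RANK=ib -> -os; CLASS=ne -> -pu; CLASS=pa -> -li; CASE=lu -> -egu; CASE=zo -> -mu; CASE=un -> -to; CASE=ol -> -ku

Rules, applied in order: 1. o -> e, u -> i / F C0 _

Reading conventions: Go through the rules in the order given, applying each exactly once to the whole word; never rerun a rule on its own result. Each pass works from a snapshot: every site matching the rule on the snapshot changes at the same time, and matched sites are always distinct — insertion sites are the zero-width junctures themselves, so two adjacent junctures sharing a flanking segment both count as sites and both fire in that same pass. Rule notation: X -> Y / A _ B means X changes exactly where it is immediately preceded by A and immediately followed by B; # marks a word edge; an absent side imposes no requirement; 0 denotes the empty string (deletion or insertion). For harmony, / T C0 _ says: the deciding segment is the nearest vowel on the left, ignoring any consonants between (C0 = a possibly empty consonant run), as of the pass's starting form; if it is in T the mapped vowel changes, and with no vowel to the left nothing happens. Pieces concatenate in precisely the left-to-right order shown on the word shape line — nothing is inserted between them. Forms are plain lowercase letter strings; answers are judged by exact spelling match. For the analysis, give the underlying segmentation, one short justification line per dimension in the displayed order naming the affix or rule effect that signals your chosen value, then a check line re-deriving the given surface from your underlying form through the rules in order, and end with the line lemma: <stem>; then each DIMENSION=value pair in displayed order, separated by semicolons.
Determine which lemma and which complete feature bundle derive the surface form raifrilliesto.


underlying: raifrul-li-os-to
RANK=ib - signalled by the affix -os
CLASS=pa - signalled by the affix -li
CASE=un - signalled by the affix -to
check: raifrulliosto -> raifrilliesto
lemma: raifrul; RANK=ib; CLASS=pa; CASE=un
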